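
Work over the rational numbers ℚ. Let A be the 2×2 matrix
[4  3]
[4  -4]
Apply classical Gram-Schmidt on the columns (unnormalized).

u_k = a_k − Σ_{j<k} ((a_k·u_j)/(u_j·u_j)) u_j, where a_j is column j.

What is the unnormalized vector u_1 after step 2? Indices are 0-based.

Step 1: u_0 = a_0 = (4, 4).
Step 2: u_1 = a_1 − (-1/8)·u_0 = (7/2, -7/2).

u_1 = (7/2, -7/2)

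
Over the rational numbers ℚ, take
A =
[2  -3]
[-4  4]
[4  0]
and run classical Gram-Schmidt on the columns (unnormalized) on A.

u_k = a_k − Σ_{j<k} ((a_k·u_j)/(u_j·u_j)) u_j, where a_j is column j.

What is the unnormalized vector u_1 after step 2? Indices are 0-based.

Step 1: u_0 = a_0 = (2, -4, 4).
Step 2: u_1 = a_1 − (-11/18)·u_0 = (-16/9, 14/9, 22/9).

u_1 = (-16/9, 14/9, 22/9)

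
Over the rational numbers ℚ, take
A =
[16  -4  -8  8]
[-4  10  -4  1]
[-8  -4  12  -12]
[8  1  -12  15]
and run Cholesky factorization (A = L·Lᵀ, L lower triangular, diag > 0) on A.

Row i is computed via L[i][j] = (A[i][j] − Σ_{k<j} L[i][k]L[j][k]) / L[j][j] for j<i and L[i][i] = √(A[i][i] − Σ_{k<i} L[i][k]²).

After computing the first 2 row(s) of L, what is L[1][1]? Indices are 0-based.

Step 1: L[0][0] = √(16) = 4.
  L[1][0] = (-4) / L[0][0] = -1.
Step 2: L[1][1] = √(9) = 3.

L[1][1] = 3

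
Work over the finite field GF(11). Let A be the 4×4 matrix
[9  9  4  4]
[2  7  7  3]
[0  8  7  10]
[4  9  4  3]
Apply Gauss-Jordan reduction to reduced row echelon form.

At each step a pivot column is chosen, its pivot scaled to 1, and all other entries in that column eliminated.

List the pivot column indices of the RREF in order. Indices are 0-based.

step 1: normalize row 0 (÷9) = (1, 1, 9, 9)
  row 1: subtract 2×row0 = (0, 5, 0, 7)
  row 3: subtract 4×row0 = (0, 5, 1, 0)
step 2: normalize row 1 (÷5) = (0, 1, 0, 8)
  row 0: subtract 1×row1 = (1, 0, 9, 1)
  row 2: subtract 8×row1 = (0, 0, 7, 1)
  row 3: subtract 5×row1 = (0, 0, 1, 4)
step 3: normalize row 2 (÷7) = (0, 0, 1, 8)
  row 0: subtract 9×row2 = (1, 0, 0, 6)
  row 3: subtract 1×row2 = (0, 0, 0, 7)
step 4: normalize row 3 (÷7) = (0, 0, 0, 1)
  row 0: subtract 6×row3 = (1, 0, 0, 0)
  row 1: subtract 8×row3 = (0, 1, 0, 0)
  row 2: subtract 8×row3 = (0, 0, 1, 0)

pivot columns: 0, 1, 2, 3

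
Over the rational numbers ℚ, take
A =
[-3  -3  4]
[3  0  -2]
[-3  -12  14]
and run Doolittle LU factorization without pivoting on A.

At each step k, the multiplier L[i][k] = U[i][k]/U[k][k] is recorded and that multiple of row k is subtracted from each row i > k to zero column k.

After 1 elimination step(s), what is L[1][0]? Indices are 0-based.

k=0: U[0][0]=-3
  eliminate (1,0): mult=-1, new row 1: (0, -3, 2); set L[1][0]=-1
  eliminate (2,0): mult=1, new row 2: (0, -9, 10); set L[2][0]=1

L[1][0] = -1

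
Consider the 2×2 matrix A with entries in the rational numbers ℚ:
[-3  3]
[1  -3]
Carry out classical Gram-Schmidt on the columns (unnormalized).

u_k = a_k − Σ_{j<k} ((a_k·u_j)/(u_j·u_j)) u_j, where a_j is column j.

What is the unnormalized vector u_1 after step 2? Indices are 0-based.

u_1 = (-3/5, -9/5)

Step 1: u_0 = a_0 = (-3, 1).
Step 2: u_1 = a_1 − (-6/5)·u_0 = (-3/5, -9/5).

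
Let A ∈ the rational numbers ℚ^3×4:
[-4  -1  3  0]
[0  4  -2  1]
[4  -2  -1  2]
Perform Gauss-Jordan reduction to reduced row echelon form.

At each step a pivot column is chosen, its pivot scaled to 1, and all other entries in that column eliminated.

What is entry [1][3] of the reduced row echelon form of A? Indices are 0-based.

step 1: normalize row 0 (÷-4) = (1, 1/4, -3/4, 0)
  row 2: subtract 4×row0 = (0, -3, 2, 2)
step 2: normalize row 1 (÷4) = (0, 1, -1/2, 1/4)
  row 0: subtract 1/4×row1 = (1, 0, -5/8, -1/16)
  row 2: subtract -3×row1 = (0, 0, 1/2, 11/4)
step 3: normalize row 2 (÷1/2) = (0, 0, 1, 11/2)
  row 0: subtract -5/8×row2 = (1, 0, 0, 27/8)
  row 1: subtract -1/2×row2 = (0, 1, 0, 3)

M[1][3] = 3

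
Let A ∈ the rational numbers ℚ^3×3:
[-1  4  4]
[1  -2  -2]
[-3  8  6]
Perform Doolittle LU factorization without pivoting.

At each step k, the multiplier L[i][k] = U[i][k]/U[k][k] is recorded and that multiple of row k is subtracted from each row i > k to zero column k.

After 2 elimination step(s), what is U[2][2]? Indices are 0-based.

[col 0] pivot -1
  R1 -= -1*R0 → (0, 2, 2)  (L[1][0] := -1)
  R2 -= 3*R0 → (0, -4, -6)  (L[2][0] := 3)
[col 1] pivot 2
  R2 -= -2*R1 → (0, 0, -2)  (L[2][1] := -2)

U[2][2] = -2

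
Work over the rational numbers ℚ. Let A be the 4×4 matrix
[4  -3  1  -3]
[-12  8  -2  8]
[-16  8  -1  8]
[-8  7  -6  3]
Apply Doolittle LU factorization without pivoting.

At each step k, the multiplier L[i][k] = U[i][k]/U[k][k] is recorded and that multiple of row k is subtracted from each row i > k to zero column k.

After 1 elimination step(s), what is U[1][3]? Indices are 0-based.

Step 1: pivot at (0,0) is 4.
  row1 ← row1 − (-3)·row0  ⇒  L[1][0]=-3, U row1=(0, -1, 1, -1)
  row2 ← row2 − (-4)·row0  ⇒  L[2][0]=-4, U row2=(0, -4, 3, -4)
  row3 ← row3 − (-2)·row0  ⇒  L[3][0]=-2, U row3=(0, 1, -4, -3)

U[1][3] = -1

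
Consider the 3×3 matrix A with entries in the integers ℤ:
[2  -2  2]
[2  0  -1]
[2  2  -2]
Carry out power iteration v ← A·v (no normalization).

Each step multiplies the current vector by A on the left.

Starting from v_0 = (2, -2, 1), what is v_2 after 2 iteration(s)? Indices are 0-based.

v_0 = (2, -2, 1).
v_1 = A·v_0 = (10, 3, -2).
v_2 = A·v_1 = (10, 22, 30).

v_2 = (10, 22, 30)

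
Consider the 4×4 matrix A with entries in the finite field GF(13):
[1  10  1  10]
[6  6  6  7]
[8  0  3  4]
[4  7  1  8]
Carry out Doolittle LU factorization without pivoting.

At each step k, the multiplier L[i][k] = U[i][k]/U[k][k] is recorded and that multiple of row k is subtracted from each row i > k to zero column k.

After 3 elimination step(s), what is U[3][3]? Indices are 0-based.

Step 1: pivot at (0,0) is 1.
  row1 ← row1 − (6)·row0  ⇒  L[1][0]=6, U row1=(0, 11, 0, 12)
  row2 ← row2 − (8)·row0  ⇒  L[2][0]=8, U row2=(0, 11, 8, 2)
  row3 ← row3 − (4)·row0  ⇒  L[3][0]=4, U row3=(0, 6, 10, 7)
Step 2: pivot at (1,1) is 11.
  row2 ← row2 − (1)·row1  ⇒  L[2][1]=1, U row2=(0, 0, 8, 3)
  row3 ← row3 − (10)·row1  ⇒  L[3][1]=10, U row3=(0, 0, 10, 4)
Step 3: pivot at (2,2) is 8.
  row3 ← row3 − (11)·row2  ⇒  L[3][2]=11, U row3=(0, 0, 0, 10)

U[3][3] = 10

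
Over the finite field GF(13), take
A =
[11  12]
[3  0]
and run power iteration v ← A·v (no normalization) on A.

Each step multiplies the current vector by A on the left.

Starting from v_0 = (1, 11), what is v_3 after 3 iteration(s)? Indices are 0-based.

v_0 = (1, 11).
v_1 = A·v_0 = (0, 3).
v_2 = A·v_1 = (10, 0).
v_3 = A·v_2 = (6, 4).

v_3 = (6, 4)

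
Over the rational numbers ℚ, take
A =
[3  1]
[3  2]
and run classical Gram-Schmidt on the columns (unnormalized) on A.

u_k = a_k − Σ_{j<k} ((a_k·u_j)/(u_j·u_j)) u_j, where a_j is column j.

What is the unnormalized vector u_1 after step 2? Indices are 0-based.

u_1 = (-1/2, 1/2)

Step 1: u_0 = a_0 = (3, 3).
Step 2: u_1 = a_1 − (1/2)·u_0 = (-1/2, 1/2).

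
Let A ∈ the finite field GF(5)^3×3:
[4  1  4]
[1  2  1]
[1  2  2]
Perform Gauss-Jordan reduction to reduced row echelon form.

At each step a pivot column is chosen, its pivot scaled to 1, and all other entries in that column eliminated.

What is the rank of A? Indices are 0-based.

pivot(0,0)=4: scale R0 → (1, 4, 1)
  clear (1,0): R1 −= (1)R0 → (0, 3, 0)
  clear (2,0): R2 −= (1)R0 → (0, 3, 1)
pivot(1,1)=3: scale R1 → (0, 1, 0)
  clear (0,1): R0 −= (4)R1 → (1, 0, 1)
  clear (2,1): R2 −= (3)R1 → (0, 0, 1)
pivot(2,2)=1: scale R2 → (0, 0, 1)
  clear (0,2): R0 −= (1)R2 → (1, 0, 0)

rank = 3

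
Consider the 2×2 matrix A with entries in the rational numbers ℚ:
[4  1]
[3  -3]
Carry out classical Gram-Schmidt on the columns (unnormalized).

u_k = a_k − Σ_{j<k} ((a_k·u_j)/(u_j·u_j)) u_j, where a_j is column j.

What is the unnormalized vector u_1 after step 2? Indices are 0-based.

Step 1: u_0 = a_0 = (4, 3).
Step 2: u_1 = a_1 − (-1/5)·u_0 = (9/5, -12/5).

u_1 = (9/5, -12/5)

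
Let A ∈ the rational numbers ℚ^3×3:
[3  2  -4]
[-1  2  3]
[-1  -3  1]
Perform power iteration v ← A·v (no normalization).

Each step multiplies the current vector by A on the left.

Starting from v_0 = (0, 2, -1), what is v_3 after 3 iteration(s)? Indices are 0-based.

v_3 = (180, -162, 9)

v_0 = (0, 2, -1).
v_1 = A·v_0 = (8, 1, -7).
v_2 = A·v_1 = (54, -27, -18).
v_3 = A·v_2 = (180, -162, 9).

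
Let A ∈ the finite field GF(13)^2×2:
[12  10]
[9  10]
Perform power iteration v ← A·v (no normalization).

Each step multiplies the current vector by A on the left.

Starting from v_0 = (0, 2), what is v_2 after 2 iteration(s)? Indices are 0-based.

v_0 = (0, 2).
v_1 = A·v_0 = (7, 7).
v_2 = A·v_1 = (11, 3).

v_2 = (11, 3)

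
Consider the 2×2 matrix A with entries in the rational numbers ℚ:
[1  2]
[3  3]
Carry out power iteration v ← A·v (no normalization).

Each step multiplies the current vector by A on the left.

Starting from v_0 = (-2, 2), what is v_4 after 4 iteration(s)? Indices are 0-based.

v_4 = (62, 114)

v_0 = (-2, 2).
v_1 = A·v_0 = (2, 0).
v_2 = A·v_1 = (2, 6).
v_3 = A·v_2 = (14, 24).
v_4 = A·v_3 = (62, 114).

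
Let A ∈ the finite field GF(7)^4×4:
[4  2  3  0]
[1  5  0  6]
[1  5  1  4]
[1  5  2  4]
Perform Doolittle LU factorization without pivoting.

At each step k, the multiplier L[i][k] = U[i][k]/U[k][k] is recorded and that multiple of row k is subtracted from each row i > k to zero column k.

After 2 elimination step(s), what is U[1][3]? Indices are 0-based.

[col 0] pivot 4
  R1 -= 2*R0 → (0, 1, 1, 6)  (L[1][0] := 2)
  R2 -= 2*R0 → (0, 1, 2, 4)  (L[2][0] := 2)
  R3 -= 2*R0 → (0, 1, 3, 4)  (L[3][0] := 2)
[col 1] pivot 1
  R2 -= 1*R1 → (0, 0, 1, 5)  (L[2][1] := 1)
  R3 -= 1*R1 → (0, 0, 2, 5)  (L[3][1] := 1)

U[1][3] = 6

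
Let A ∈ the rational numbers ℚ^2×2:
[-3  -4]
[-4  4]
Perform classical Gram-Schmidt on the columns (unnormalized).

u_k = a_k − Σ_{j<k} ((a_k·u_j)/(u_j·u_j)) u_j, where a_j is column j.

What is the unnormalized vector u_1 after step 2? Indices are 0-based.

Step 1: u_0 = a_0 = (-3, -4).
Step 2: u_1 = a_1 − (-4/25)·u_0 = (-112/25, 84/25).

u_1 = (-112/25, 84/25)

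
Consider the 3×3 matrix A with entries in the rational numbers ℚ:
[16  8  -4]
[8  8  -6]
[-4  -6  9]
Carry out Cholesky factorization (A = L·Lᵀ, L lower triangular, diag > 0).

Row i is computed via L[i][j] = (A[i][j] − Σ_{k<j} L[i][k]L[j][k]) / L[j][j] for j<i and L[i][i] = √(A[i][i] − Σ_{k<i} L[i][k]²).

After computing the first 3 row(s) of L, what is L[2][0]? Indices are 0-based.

L[2][0] = -1

Step 1: L[0][0] = √(16) = 4.
  L[1][0] = (8) / L[0][0] = 2.
Step 2: L[1][1] = √(4) = 2.
  L[2][0] = (-4) / L[0][0] = -1.
  L[2][1] = (-4) / L[1][1] = -2.
Step 3: L[2][2] = √(4) = 2.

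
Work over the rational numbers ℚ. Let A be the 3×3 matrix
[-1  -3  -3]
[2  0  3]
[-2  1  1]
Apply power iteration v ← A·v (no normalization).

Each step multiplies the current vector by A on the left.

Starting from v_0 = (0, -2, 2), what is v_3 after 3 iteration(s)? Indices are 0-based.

v_3 = (0, -18, 42)

v_0 = (0, -2, 2).
v_1 = A·v_0 = (0, 6, 0).
v_2 = A·v_1 = (-18, 0, 6).
v_3 = A·v_2 = (0, -18, 42).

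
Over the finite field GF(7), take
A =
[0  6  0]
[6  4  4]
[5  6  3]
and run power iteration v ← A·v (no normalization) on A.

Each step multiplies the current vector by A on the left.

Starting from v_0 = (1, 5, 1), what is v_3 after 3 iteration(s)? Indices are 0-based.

v_0 = (1, 5, 1).
v_1 = A·v_0 = (2, 2, 3).
v_2 = A·v_1 = (5, 4, 3).
v_3 = A·v_2 = (3, 2, 2).

v_3 = (3, 2, 2)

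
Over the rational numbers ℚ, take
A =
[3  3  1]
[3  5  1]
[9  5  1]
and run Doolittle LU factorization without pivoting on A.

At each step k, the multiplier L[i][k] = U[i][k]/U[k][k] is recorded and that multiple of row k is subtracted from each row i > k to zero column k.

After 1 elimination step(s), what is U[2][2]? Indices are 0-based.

k=0: U[0][0]=3
  eliminate (1,0): mult=1, new row 1: (0, 2, 0); set L[1][0]=1
  eliminate (2,0): mult=3, new row 2: (0, -4, -2); set L[2][0]=3

U[2][2] = -2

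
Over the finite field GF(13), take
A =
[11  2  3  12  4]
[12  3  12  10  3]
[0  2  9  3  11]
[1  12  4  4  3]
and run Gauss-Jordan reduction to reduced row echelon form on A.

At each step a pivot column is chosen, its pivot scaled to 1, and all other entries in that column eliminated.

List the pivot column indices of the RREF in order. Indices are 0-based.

pivot columns: 0, 1, 2, 3

[1] R0 /= 11  ⇒  (1, 12, 5, 7, 11)
     R1 -= 12·R0  ⇒  (0, 2, 4, 4, 1)
     R3 -= 1·R0  ⇒  (0, 0, 12, 10, 5)
[2] R1 /= 2  ⇒  (0, 1, 2, 2, 7)
     R0 -= 12·R1  ⇒  (1, 0, 7, 9, 5)
     R2 -= 2·R1  ⇒  (0, 0, 5, 12, 10)
[3] R2 /= 5  ⇒  (0, 0, 1, 5, 2)
     R0 -= 7·R2  ⇒  (1, 0, 0, 0, 4)
     R1 -= 2·R2  ⇒  (0, 1, 0, 5, 3)
     R3 -= 12·R2  ⇒  (0, 0, 0, 2, 7)
[4] R3 /= 2  ⇒  (0, 0, 0, 1, 10)
     R1 -= 5·R3  ⇒  (0, 1, 0, 0, 5)
     R2 -= 5·R3  ⇒  (0, 0, 1, 0, 4)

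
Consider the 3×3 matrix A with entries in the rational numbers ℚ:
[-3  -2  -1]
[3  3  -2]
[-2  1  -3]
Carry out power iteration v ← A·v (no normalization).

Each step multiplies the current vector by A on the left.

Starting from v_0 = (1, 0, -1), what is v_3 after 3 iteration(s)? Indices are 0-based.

v_3 = (-5, -6, -1)

v_0 = (1, 0, -1).
v_1 = A·v_0 = (-2, 5, 1).
v_2 = A·v_1 = (-5, 7, 6).
v_3 = A·v_2 = (-5, -6, -1).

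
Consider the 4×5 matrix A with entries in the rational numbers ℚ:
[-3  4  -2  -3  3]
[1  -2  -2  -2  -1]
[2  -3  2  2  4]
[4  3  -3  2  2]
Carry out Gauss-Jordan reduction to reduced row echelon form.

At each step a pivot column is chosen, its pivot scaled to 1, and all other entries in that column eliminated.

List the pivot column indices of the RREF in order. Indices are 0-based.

pivot columns: 0, 1, 2, 3

step 1: normalize row 0 (÷-3) = (1, -4/3, 2/3, 1, -1)
  row 1: subtract 1×row0 = (0, -2/3, -8/3, -3, 0)
  row 2: subtract 2×row0 = (0, -1/3, 2/3, 0, 6)
  row 3: subtract 4×row0 = (0, 25/3, -17/3, -2, 6)
step 2: normalize row 1 (÷-2/3) = (0, 1, 4, 9/2, 0)
  row 0: subtract -4/3×row1 = (1, 0, 6, 7, -1)
  row 2: subtract -1/3×row1 = (0, 0, 2, 3/2, 6)
  row 3: subtract 25/3×row1 = (0, 0, -39, -79/2, 6)
step 3: normalize row 2 (÷2) = (0, 0, 1, 3/4, 3)
  row 0: subtract 6×row2 = (1, 0, 0, 5/2, -19)
  row 1: subtract 4×row2 = (0, 1, 0, 3/2, -12)
  row 3: subtract -39×row2 = (0, 0, 0, -41/4, 123)
step 4: normalize row 3 (÷-41/4) = (0, 0, 0, 1, -12)
  row 0: subtract 5/2×row3 = (1, 0, 0, 0, 11)
  row 1: subtract 3/2×row3 = (0, 1, 0, 0, 6)
  row 2: subtract 3/4×row3 = (0, 0, 1, 0, 12)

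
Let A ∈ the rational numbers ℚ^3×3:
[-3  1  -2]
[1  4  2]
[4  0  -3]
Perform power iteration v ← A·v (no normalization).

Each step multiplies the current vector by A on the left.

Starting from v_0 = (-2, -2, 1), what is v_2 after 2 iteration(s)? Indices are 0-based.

v_0 = (-2, -2, 1).
v_1 = A·v_0 = (2, -8, -11).
v_2 = A·v_1 = (8, -52, 41).

v_2 = (8, -52, 41)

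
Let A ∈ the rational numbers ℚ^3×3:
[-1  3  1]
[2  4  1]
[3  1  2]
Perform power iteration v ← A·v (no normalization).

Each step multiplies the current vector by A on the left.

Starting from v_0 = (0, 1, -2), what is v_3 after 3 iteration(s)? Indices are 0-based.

v_3 = (18, 31, 11)

v_0 = (0, 1, -2).
v_1 = A·v_0 = (1, 2, -3).
v_2 = A·v_1 = (2, 7, -1).
v_3 = A·v_2 = (18, 31, 11).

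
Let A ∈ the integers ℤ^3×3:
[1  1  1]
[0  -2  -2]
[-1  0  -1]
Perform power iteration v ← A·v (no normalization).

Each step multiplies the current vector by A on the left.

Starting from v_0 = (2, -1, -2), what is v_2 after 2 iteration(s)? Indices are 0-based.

v_2 = (5, -12, 1)

v_0 = (2, -1, -2).
v_1 = A·v_0 = (-1, 6, 0).
v_2 = A·v_1 = (5, -12, 1).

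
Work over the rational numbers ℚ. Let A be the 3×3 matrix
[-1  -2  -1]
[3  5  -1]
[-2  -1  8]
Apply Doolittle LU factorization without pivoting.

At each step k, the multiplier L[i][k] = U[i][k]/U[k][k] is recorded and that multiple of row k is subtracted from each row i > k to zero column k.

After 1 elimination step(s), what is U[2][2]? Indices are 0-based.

k=0: U[0][0]=-1
  eliminate (1,0): mult=-3, new row 1: (0, -1, -4); set L[1][0]=-3
  eliminate (2,0): mult=2, new row 2: (0, 3, 10); set L[2][0]=2

U[2][2] = 10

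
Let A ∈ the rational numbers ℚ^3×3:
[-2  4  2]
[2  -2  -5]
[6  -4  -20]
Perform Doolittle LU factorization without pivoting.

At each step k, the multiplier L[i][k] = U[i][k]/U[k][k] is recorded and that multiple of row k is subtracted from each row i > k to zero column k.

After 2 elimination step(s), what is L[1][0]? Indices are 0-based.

L[1][0] = -1

k=0: U[0][0]=-2
  eliminate (1,0): mult=-1, new row 1: (0, 2, -3); set L[1][0]=-1
  eliminate (2,0): mult=-3, new row 2: (0, 8, -14); set L[2][0]=-3
k=1: U[1][1]=2
  eliminate (2,1): mult=4, new row 2: (0, 0, -2); set L[2][1]=4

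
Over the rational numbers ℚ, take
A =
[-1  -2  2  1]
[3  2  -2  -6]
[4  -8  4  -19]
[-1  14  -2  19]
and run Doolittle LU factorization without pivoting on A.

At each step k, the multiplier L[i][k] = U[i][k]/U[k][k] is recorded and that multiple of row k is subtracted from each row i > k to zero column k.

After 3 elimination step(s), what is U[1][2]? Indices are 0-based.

U[1][2] = 4

Step 1: pivot at (0,0) is -1.
  row1 ← row1 − (-3)·row0  ⇒  L[1][0]=-3, U row1=(0, -4, 4, -3)
  row2 ← row2 − (-4)·row0  ⇒  L[2][0]=-4, U row2=(0, -16, 12, -15)
  row3 ← row3 − (1)·row0  ⇒  L[3][0]=1, U row3=(0, 16, -4, 18)
Step 2: pivot at (1,1) is -4.
  row2 ← row2 − (4)·row1  ⇒  L[2][1]=4, U row2=(0, 0, -4, -3)
  row3 ← row3 − (-4)·row1  ⇒  L[3][1]=-4, U row3=(0, 0, 12, 6)
Step 3: pivot at (2,2) is -4.
  row3 ← row3 − (-3)·row2  ⇒  L[3][2]=-3, U row3=(0, 0, 0, -3)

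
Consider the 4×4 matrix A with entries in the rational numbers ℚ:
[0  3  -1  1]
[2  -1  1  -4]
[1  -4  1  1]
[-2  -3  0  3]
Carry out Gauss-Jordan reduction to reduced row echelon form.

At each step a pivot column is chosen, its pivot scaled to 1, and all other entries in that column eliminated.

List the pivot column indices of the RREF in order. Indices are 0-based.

pivot columns: 0, 1, 2, 3

step 1: exchange rows 0,1
step 1: normalize row 0 (÷2) = (1, -1/2, 1/2, -2)
  row 2: subtract 1×row0 = (0, -7/2, 1/2, 3)
  row 3: subtract -2×row0 = (0, -4, 1, -1)
step 2: normalize row 1 (÷3) = (0, 1, -1/3, 1/3)
  row 0: subtract -1/2×row1 = (1, 0, 1/3, -11/6)
  row 2: subtract -7/2×row1 = (0, 0, -2/3, 25/6)
  row 3: subtract -4×row1 = (0, 0, -1/3, 1/3)
step 3: normalize row 2 (÷-2/3) = (0, 0, 1, -25/4)
  row 0: subtract 1/3×row2 = (1, 0, 0, 1/4)
  row 1: subtract -1/3×row2 = (0, 1, 0, -7/4)
  row 3: subtract -1/3×row2 = (0, 0, 0, -7/4)
step 4: normalize row 3 (÷-7/4) = (0, 0, 0, 1)
  row 0: subtract 1/4×row3 = (1, 0, 0, 0)
  row 1: subtract -7/4×row3 = (0, 1, 0, 0)
  row 2: subtract -25/4×row3 = (0, 0, 1, 0)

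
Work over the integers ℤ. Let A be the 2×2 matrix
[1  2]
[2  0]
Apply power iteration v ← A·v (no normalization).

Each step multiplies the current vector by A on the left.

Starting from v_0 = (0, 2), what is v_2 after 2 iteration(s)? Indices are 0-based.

v_2 = (4, 8)

v_0 = (0, 2).
v_1 = A·v_0 = (4, 0).
v_2 = A·v_1 = (4, 8).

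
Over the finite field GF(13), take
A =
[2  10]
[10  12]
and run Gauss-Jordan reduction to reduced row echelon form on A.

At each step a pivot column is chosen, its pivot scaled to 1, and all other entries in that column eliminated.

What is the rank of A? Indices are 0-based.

step 1: normalize row 0 (÷2) = (1, 5)
  row 1: subtract 10×row0 = (0, 1)
step 2: normalize row 1 (÷1) = (0, 1)
  row 0: subtract 5×row1 = (1, 0)

rank = 2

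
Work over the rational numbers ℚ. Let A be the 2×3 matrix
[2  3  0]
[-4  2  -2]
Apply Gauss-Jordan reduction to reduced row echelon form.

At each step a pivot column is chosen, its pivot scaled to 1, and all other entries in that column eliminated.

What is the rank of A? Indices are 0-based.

rank = 2

[1] R0 /= 2  ⇒  (1, 3/2, 0)
     R1 -= -4·R0  ⇒  (0, 8, -2)
[2] R1 /= 8  ⇒  (0, 1, -1/4)
     R0 -= 3/2·R1  ⇒  (1, 0, 3/8)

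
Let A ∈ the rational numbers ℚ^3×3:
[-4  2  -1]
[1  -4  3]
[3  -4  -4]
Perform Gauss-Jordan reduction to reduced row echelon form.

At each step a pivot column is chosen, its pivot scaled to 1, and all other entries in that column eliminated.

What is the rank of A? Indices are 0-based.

[1] R0 /= -4  ⇒  (1, -1/2, 1/4)
     R1 -= 1·R0  ⇒  (0, -7/2, 11/4)
     R2 -= 3·R0  ⇒  (0, -5/2, -19/4)
[2] R1 /= -7/2  ⇒  (0, 1, -11/14)
     R0 -= -1/2·R1  ⇒  (1, 0, -1/7)
     R2 -= -5/2·R1  ⇒  (0, 0, -47/7)
[3] R2 /= -47/7  ⇒  (0, 0, 1)
     R0 -= -1/7·R2  ⇒  (1, 0, 0)
     R1 -= -11/14·R2  ⇒  (0, 1, 0)

rank = 3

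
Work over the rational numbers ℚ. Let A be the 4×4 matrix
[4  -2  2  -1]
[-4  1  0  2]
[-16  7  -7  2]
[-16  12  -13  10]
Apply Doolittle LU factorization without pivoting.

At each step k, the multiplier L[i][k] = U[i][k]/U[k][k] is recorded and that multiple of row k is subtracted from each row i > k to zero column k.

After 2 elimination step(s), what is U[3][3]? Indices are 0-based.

U[3][3] = 10

k=0: U[0][0]=4
  eliminate (1,0): mult=-1, new row 1: (0, -1, 2, 1); set L[1][0]=-1
  eliminate (2,0): mult=-4, new row 2: (0, -1, 1, -2); set L[2][0]=-4
  eliminate (3,0): mult=-4, new row 3: (0, 4, -5, 6); set L[3][0]=-4
k=1: U[1][1]=-1
  eliminate (2,1): mult=1, new row 2: (0, 0, -1, -3); set L[2][1]=1
  eliminate (3,1): mult=-4, new row 3: (0, 0, 3, 10); set L[3][1]=-4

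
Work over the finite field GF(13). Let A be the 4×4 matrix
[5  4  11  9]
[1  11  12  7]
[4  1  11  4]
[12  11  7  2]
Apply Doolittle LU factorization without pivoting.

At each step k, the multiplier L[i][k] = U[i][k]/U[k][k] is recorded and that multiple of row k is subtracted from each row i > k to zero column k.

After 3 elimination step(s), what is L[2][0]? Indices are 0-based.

L[2][0] = 6

Step 1: pivot at (0,0) is 5.
  row1 ← row1 − (8)·row0  ⇒  L[1][0]=8, U row1=(0, 5, 2, 0)
  row2 ← row2 − (6)·row0  ⇒  L[2][0]=6, U row2=(0, 3, 10, 2)
  row3 ← row3 − (5)·row0  ⇒  L[3][0]=5, U row3=(0, 4, 4, 9)
Step 2: pivot at (1,1) is 5.
  row2 ← row2 − (11)·row1  ⇒  L[2][1]=11, U row2=(0, 0, 1, 2)
  row3 ← row3 − (6)·row1  ⇒  L[3][1]=6, U row3=(0, 0, 5, 9)
Step 3: pivot at (2,2) is 1.
  row3 ← row3 − (5)·row2  ⇒  L[3][2]=5, U row3=(0, 0, 0, 12)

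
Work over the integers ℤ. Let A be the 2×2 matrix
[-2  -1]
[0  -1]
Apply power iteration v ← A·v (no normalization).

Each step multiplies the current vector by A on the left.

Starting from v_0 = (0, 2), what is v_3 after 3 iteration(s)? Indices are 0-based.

v_3 = (-14, -2)

v_0 = (0, 2).
v_1 = A·v_0 = (-2, -2).
v_2 = A·v_1 = (6, 2).
v_3 = A·v_2 = (-14, -2).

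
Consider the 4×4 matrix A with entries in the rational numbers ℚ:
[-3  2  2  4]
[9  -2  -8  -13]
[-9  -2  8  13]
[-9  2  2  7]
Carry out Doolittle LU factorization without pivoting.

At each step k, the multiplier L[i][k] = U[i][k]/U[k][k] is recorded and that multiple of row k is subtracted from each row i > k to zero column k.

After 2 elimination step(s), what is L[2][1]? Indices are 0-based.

[col 0] pivot -3
  R1 -= -3*R0 → (0, 4, -2, -1)  (L[1][0] := -3)
  R2 -= 3*R0 → (0, -8, 2, 1)  (L[2][0] := 3)
  R3 -= 3*R0 → (0, -4, -4, -5)  (L[3][0] := 3)
[col 1] pivot 4
  R2 -= -2*R1 → (0, 0, -2, -1)  (L[2][1] := -2)
  R3 -= -1*R1 → (0, 0, -6, -6)  (L[3][1] := -1)

L[2][1] = -2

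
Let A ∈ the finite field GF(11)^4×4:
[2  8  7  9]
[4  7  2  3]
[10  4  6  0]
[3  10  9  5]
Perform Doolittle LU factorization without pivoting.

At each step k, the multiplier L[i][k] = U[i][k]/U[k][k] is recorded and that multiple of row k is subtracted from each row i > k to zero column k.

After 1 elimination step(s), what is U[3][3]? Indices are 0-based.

U[3][3] = 8

Step 1: pivot at (0,0) is 2.
  row1 ← row1 − (2)·row0  ⇒  L[1][0]=2, U row1=(0, 2, 10, 7)
  row2 ← row2 − (5)·row0  ⇒  L[2][0]=5, U row2=(0, 8, 4, 10)
  row3 ← row3 − (7)·row0  ⇒  L[3][0]=7, U row3=(0, 9, 4, 8)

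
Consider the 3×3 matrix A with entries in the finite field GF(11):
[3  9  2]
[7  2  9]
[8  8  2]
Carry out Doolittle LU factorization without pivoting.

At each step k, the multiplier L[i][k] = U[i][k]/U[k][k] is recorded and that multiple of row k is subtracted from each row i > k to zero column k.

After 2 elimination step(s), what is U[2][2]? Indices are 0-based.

[col 0] pivot 3
  R1 -= 6*R0 → (0, 3, 8)  (L[1][0] := 6)
  R2 -= 10*R0 → (0, 6, 4)  (L[2][0] := 10)
[col 1] pivot 3
  R2 -= 2*R1 → (0, 0, 10)  (L[2][1] := 2)

U[2][2] = 10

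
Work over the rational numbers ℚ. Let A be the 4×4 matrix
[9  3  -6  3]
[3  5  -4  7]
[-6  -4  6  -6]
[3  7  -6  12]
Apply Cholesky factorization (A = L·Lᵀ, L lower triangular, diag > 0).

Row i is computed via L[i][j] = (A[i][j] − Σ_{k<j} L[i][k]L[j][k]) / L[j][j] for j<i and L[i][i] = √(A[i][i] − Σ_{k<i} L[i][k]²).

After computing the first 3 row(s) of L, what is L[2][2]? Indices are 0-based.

Step 1: L[0][0] = √(9) = 3.
  L[1][0] = (3) / L[0][0] = 1.
Step 2: L[1][1] = √(4) = 2.
  L[2][0] = (-6) / L[0][0] = -2.
  L[2][1] = (-2) / L[1][1] = -1.
Step 3: L[2][2] = √(1) = 1.

L[2][2] = 1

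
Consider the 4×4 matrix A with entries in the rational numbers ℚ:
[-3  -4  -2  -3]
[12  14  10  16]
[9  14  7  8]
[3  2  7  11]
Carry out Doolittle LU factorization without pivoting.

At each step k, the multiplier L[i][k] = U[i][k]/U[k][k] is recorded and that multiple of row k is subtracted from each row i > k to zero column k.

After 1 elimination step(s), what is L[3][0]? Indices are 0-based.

L[3][0] = -1

Step 1: pivot at (0,0) is -3.
  row1 ← row1 − (-4)·row0  ⇒  L[1][0]=-4, U row1=(0, -2, 2, 4)
  row2 ← row2 − (-3)·row0  ⇒  L[2][0]=-3, U row2=(0, 2, 1, -1)
  row3 ← row3 − (-1)·row0  ⇒  L[3][0]=-1, U row3=(0, -2, 5, 8)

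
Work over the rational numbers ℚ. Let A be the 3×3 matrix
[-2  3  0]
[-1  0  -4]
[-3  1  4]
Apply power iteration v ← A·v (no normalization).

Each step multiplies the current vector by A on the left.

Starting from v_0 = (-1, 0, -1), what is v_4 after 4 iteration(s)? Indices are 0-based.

v_4 = (59, 220, -147)

v_0 = (-1, 0, -1).
v_1 = A·v_0 = (2, 5, -1).
v_2 = A·v_1 = (11, 2, -5).
v_3 = A·v_2 = (-16, 9, -51).
v_4 = A·v_3 = (59, 220, -147).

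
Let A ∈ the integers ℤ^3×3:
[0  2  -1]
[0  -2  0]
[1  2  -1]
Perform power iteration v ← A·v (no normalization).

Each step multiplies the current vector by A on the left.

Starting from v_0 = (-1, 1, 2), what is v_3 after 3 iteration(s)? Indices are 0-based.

v_3 = (11, -8, 8)

v_0 = (-1, 1, 2).
v_1 = A·v_0 = (0, -2, -1).
v_2 = A·v_1 = (-3, 4, -3).
v_3 = A·v_2 = (11, -8, 8).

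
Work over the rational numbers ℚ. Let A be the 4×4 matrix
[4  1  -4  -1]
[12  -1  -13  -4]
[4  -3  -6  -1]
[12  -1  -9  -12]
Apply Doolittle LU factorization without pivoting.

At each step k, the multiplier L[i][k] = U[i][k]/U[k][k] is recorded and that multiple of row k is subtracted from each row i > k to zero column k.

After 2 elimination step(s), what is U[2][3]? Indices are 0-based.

U[2][3] = 1

k=0: U[0][0]=4
  eliminate (1,0): mult=3, new row 1: (0, -4, -1, -1); set L[1][0]=3
  eliminate (2,0): mult=1, new row 2: (0, -4, -2, 0); set L[2][0]=1
  eliminate (3,0): mult=3, new row 3: (0, -4, 3, -9); set L[3][0]=3
k=1: U[1][1]=-4
  eliminate (2,1): mult=1, new row 2: (0, 0, -1, 1); set L[2][1]=1
  eliminate (3,1): mult=1, new row 3: (0, 0, 4, -8); set L[3][1]=1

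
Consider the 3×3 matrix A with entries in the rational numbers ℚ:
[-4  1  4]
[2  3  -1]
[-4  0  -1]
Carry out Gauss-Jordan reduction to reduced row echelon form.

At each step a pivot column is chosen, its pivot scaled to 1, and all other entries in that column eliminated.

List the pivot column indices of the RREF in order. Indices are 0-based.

pivot columns: 0, 1, 2

[1] R0 /= -4  ⇒  (1, -1/4, -1)
     R1 -= 2·R0  ⇒  (0, 7/2, 1)
     R2 -= -4·R0  ⇒  (0, -1, -5)
[2] R1 /= 7/2  ⇒  (0, 1, 2/7)
     R0 -= -1/4·R1  ⇒  (1, 0, -13/14)
     R2 -= -1·R1  ⇒  (0, 0, -33/7)
[3] R2 /= -33/7  ⇒  (0, 0, 1)
     R0 -= -13/14·R2  ⇒  (1, 0, 0)
     R1 -= 2/7·R2  ⇒  (0, 1, 0)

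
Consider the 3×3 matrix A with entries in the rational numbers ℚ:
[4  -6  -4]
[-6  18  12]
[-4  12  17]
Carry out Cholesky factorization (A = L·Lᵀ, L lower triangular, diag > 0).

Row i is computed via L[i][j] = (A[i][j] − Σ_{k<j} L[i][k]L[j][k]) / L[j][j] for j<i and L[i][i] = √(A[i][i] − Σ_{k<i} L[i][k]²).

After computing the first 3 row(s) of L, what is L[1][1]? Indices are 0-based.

L[1][1] = 3

Step 1: L[0][0] = √(4) = 2.
  L[1][0] = (-6) / L[0][0] = -3.
Step 2: L[1][1] = √(9) = 3.
  L[2][0] = (-4) / L[0][0] = -2.
  L[2][1] = (6) / L[1][1] = 2.
Step 3: L[2][2] = √(9) = 3.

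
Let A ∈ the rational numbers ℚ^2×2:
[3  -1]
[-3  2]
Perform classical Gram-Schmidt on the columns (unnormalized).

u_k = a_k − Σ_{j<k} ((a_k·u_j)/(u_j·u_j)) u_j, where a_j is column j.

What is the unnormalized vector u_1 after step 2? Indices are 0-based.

u_1 = (1/2, 1/2)

Step 1: u_0 = a_0 = (3, -3).
Step 2: u_1 = a_1 − (-1/2)·u_0 = (1/2, 1/2).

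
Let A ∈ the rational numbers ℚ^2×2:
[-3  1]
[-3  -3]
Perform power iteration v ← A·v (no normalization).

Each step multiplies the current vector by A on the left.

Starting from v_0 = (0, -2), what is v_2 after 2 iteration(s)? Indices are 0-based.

v_0 = (0, -2).
v_1 = A·v_0 = (-2, 6).
v_2 = A·v_1 = (12, -12).

v_2 = (12, -12)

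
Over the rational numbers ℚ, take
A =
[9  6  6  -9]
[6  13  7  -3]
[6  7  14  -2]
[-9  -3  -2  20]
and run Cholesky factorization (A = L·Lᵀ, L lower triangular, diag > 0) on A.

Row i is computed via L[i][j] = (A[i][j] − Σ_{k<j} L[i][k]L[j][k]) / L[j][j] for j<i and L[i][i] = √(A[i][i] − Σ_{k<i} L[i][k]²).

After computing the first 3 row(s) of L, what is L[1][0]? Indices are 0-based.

Step 1: L[0][0] = √(9) = 3.
  L[1][0] = (6) / L[0][0] = 2.
Step 2: L[1][1] = √(9) = 3.
  L[2][0] = (6) / L[0][0] = 2.
  L[2][1] = (3) / L[1][1] = 1.
Step 3: L[2][2] = √(9) = 3.

L[1][0] = 2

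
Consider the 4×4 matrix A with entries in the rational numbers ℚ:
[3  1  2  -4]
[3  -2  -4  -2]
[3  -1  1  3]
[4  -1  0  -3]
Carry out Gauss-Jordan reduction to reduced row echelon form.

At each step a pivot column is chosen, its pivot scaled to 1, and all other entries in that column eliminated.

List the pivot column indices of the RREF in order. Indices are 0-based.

pivot columns: 0, 1, 2, 3

step 1: normalize row 0 (÷3) = (1, 1/3, 2/3, -4/3)
  row 1: subtract 3×row0 = (0, -3, -6, 2)
  row 2: subtract 3×row0 = (0, -2, -1, 7)
  row 3: subtract 4×row0 = (0, -7/3, -8/3, 7/3)
step 2: normalize row 1 (÷-3) = (0, 1, 2, -2/3)
  row 0: subtract 1/3×row1 = (1, 0, 0, -10/9)
  row 2: subtract -2×row1 = (0, 0, 3, 17/3)
  row 3: subtract -7/3×row1 = (0, 0, 2, 7/9)
step 3: normalize row 2 (÷3) = (0, 0, 1, 17/9)
  row 1: subtract 2×row2 = (0, 1, 0, -40/9)
  row 3: subtract 2×row2 = (0, 0, 0, -3)
step 4: normalize row 3 (÷-3) = (0, 0, 0, 1)
  row 0: subtract -10/9×row3 = (1, 0, 0, 0)
  row 1: subtract -40/9×row3 = (0, 1, 0, 0)
  row 2: subtract 17/9×row3 = (0, 0, 1, 0)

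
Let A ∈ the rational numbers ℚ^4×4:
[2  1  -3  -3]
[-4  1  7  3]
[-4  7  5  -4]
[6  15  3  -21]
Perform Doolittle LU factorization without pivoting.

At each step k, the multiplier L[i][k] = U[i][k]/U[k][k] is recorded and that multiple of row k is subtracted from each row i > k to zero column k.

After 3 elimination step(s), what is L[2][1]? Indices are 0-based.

[col 0] pivot 2
  R1 -= -2*R0 → (0, 3, 1, -3)  (L[1][0] := -2)
  R2 -= -2*R0 → (0, 9, -1, -10)  (L[2][0] := -2)
  R3 -= 3*R0 → (0, 12, 12, -12)  (L[3][0] := 3)
[col 1] pivot 3
  R2 -= 3*R1 → (0, 0, -4, -1)  (L[2][1] := 3)
  R3 -= 4*R1 → (0, 0, 8, 0)  (L[3][1] := 4)
[col 2] pivot -4
  R3 -= -2*R2 → (0, 0, 0, -2)  (L[3][2] := -2)

L[2][1] = 3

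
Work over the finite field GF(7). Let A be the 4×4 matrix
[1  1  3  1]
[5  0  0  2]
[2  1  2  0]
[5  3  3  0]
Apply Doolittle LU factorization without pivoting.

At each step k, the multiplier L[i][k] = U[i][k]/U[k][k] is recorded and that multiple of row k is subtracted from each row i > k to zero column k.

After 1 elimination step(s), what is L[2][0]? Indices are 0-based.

[col 0] pivot 1
  R1 -= 5*R0 → (0, 2, 6, 4)  (L[1][0] := 5)
  R2 -= 2*R0 → (0, 6, 3, 5)  (L[2][0] := 2)
  R3 -= 5*R0 → (0, 5, 2, 2)  (L[3][0] := 5)

L[2][0] = 2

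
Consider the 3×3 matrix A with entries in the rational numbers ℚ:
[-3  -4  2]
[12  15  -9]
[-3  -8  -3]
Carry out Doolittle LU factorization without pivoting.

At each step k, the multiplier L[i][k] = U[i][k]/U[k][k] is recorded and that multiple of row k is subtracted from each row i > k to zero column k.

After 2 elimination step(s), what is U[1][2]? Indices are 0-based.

[col 0] pivot -3
  R1 -= -4*R0 → (0, -1, -1)  (L[1][0] := -4)
  R2 -= 1*R0 → (0, -4, -5)  (L[2][0] := 1)
[col 1] pivot -1
  R2 -= 4*R1 → (0, 0, -1)  (L[2][1] := 4)

U[1][2] = -1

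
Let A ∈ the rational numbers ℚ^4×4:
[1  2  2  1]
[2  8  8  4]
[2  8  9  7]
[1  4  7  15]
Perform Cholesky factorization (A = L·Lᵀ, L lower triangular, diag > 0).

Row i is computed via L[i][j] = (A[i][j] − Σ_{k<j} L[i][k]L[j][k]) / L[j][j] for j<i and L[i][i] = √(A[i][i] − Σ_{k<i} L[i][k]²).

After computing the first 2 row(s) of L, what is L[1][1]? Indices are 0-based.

L[1][1] = 2

Step 1: L[0][0] = √(1) = 1.
  L[1][0] = (2) / L[0][0] = 2.
Step 2: L[1][1] = √(4) = 2.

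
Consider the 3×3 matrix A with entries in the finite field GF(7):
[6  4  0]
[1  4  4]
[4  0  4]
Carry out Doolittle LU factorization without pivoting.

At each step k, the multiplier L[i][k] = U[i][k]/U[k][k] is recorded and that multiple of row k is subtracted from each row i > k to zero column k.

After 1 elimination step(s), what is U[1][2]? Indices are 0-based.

U[1][2] = 4

[col 0] pivot 6
  R1 -= 6*R0 → (0, 1, 4)  (L[1][0] := 6)
  R2 -= 3*R0 → (0, 2, 4)  (L[2][0] := 3)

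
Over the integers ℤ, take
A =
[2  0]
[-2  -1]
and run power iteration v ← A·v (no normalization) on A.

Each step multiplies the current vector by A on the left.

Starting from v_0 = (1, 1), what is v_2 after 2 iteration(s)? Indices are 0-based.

v_2 = (4, -1)

v_0 = (1, 1).
v_1 = A·v_0 = (2, -3).
v_2 = A·v_1 = (4, -1).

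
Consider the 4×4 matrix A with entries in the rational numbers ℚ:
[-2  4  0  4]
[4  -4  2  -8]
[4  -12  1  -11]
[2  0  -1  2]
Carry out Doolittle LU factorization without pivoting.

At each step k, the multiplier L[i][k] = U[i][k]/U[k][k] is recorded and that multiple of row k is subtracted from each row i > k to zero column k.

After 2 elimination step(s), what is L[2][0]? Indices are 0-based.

[col 0] pivot -2
  R1 -= -2*R0 → (0, 4, 2, 0)  (L[1][0] := -2)
  R2 -= -2*R0 → (0, -4, 1, -3)  (L[2][0] := -2)
  R3 -= -1*R0 → (0, 4, -1, 6)  (L[3][0] := -1)
[col 1] pivot 4
  R2 -= -1*R1 → (0, 0, 3, -3)  (L[2][1] := -1)
  R3 -= 1*R1 → (0, 0, -3, 6)  (L[3][1] := 1)

L[2][0] = -2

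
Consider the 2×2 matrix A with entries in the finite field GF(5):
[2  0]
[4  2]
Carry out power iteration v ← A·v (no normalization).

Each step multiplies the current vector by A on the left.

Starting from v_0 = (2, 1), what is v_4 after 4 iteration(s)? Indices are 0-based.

v_4 = (2, 2)

v_0 = (2, 1).
v_1 = A·v_0 = (4, 0).
v_2 = A·v_1 = (3, 1).
v_3 = A·v_2 = (1, 4).
v_4 = A·v_3 = (2, 2).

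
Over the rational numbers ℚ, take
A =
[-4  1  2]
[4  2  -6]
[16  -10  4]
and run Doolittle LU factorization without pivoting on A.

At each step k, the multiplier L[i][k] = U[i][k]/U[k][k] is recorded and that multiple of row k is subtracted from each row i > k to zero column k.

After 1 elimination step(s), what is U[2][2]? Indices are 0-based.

[col 0] pivot -4
  R1 -= -1*R0 → (0, 3, -4)  (L[1][0] := -1)
  R2 -= -4*R0 → (0, -6, 12)  (L[2][0] := -4)

U[2][2] = 12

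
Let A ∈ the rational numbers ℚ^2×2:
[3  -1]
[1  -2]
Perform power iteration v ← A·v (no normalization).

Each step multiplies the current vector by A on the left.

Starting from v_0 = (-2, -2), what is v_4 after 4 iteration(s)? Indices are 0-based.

v_4 = (-104, -38)

v_0 = (-2, -2).
v_1 = A·v_0 = (-4, 2).
v_2 = A·v_1 = (-14, -8).
v_3 = A·v_2 = (-34, 2).
v_4 = A·v_3 = (-104, -38).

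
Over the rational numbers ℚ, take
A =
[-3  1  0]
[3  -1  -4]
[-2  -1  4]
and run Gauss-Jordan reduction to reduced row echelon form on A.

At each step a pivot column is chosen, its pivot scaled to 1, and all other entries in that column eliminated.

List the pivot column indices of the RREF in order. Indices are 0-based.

[1] R0 /= -3  ⇒  (1, -1/3, 0)
     R1 -= 3·R0  ⇒  (0, 0, -4)
     R2 -= -2·R0  ⇒  (0, -5/3, 4)
[2] R1 <-> R2
[2] R1 /= -5/3  ⇒  (0, 1, -12/5)
     R0 -= -1/3·R1  ⇒  (1, 0, -4/5)
[3] R2 /= -4  ⇒  (0, 0, 1)
     R0 -= -4/5·R2  ⇒  (1, 0, 0)
     R1 -= -12/5·R2  ⇒  (0, 1, 0)

pivot columns: 0, 1, 2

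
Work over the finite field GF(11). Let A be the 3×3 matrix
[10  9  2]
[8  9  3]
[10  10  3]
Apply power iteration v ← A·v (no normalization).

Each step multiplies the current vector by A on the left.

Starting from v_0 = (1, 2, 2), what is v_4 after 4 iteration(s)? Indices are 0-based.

v_4 = (2, 9, 1)

v_0 = (1, 2, 2).
v_1 = A·v_0 = (10, 10, 3).
v_2 = A·v_1 = (9, 3, 0).
v_3 = A·v_2 = (7, 0, 10).
v_4 = A·v_3 = (2, 9, 1).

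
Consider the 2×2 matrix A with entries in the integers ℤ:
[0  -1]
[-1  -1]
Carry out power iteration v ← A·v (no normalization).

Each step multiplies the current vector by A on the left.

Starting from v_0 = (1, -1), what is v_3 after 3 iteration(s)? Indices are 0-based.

v_0 = (1, -1).
v_1 = A·v_0 = (1, 0).
v_2 = A·v_1 = (0, -1).
v_3 = A·v_2 = (1, 1).

v_3 = (1, 1)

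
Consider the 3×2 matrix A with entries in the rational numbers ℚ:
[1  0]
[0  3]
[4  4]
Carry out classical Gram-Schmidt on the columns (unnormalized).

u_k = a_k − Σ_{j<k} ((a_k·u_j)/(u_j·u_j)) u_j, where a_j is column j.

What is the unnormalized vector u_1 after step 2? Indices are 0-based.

Step 1: u_0 = a_0 = (1, 0, 4).
Step 2: u_1 = a_1 − (16/17)·u_0 = (-16/17, 3, 4/17).

u_1 = (-16/17, 3, 4/17)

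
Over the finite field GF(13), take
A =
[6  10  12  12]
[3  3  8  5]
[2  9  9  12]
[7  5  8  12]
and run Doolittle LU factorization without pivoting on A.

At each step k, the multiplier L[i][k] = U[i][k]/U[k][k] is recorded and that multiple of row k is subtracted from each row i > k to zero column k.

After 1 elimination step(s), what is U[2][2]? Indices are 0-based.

U[2][2] = 5

[col 0] pivot 6
  R1 -= 7*R0 → (0, 11, 2, 12)  (L[1][0] := 7)
  R2 -= 9*R0 → (0, 10, 5, 8)  (L[2][0] := 9)
  R3 -= 12*R0 → (0, 2, 7, 11)  (L[3][0] := 12)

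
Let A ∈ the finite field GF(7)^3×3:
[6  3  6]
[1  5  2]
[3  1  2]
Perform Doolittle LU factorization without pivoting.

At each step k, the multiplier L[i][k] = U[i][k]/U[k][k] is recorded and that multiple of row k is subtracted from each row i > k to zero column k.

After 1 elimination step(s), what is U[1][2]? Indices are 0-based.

U[1][2] = 1

k=0: U[0][0]=6
  eliminate (1,0): mult=6, new row 1: (0, 1, 1); set L[1][0]=6
  eliminate (2,0): mult=4, new row 2: (0, 3, 6); set L[2][0]=4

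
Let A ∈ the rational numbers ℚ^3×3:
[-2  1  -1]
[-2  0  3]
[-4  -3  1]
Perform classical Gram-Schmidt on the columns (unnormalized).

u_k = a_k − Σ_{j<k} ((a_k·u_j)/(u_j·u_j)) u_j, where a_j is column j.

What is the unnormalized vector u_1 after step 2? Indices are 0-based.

Step 1: u_0 = a_0 = (-2, -2, -4).
Step 2: u_1 = a_1 − (5/12)·u_0 = (11/6, 5/6, -4/3).

u_1 = (11/6, 5/6, -4/3)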